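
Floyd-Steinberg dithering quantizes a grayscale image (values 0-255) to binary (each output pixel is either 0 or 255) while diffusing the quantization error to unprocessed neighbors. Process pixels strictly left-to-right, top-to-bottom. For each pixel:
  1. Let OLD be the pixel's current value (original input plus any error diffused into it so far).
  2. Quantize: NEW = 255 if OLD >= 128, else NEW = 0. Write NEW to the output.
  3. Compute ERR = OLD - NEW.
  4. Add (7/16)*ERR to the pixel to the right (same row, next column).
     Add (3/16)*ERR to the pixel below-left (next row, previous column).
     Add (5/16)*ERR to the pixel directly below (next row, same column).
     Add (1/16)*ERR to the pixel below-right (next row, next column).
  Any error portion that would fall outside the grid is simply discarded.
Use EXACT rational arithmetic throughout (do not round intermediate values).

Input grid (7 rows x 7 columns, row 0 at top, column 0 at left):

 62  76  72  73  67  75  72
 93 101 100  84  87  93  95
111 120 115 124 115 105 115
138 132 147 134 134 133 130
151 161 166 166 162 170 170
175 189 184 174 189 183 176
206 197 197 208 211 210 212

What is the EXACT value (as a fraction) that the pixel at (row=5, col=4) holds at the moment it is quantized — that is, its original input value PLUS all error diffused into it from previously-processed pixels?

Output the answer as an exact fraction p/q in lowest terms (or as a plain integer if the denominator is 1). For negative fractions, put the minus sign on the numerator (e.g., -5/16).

(0,0): OLD=62 → NEW=0, ERR=62
(0,1): OLD=825/8 → NEW=0, ERR=825/8
(0,2): OLD=14991/128 → NEW=0, ERR=14991/128
(0,3): OLD=254441/2048 → NEW=0, ERR=254441/2048
(0,4): OLD=3976543/32768 → NEW=0, ERR=3976543/32768
(0,5): OLD=67157401/524288 → NEW=255, ERR=-66536039/524288
(0,6): OLD=138227503/8388608 → NEW=0, ERR=138227503/8388608
(1,0): OLD=16859/128 → NEW=255, ERR=-15781/128
(1,1): OLD=107645/1024 → NEW=0, ERR=107645/1024
(1,2): OLD=6957633/32768 → NEW=255, ERR=-1398207/32768
(1,3): OLD=17593837/131072 → NEW=255, ERR=-15829523/131072
(1,4): OLD=470234471/8388608 → NEW=0, ERR=470234471/8388608
(1,5): OLD=5941842199/67108864 → NEW=0, ERR=5941842199/67108864
(1,6): OLD=140610855801/1073741824 → NEW=255, ERR=-133193309319/1073741824
(2,0): OLD=1510319/16384 → NEW=0, ERR=1510319/16384
(2,1): OLD=93047669/524288 → NEW=255, ERR=-40645771/524288
(2,2): OLD=433472927/8388608 → NEW=0, ERR=433472927/8388608
(2,3): OLD=7832311911/67108864 → NEW=0, ERR=7832311911/67108864
(2,4): OLD=103418341399/536870912 → NEW=255, ERR=-33483741161/536870912
(2,5): OLD=1471071348317/17179869184 → NEW=0, ERR=1471071348317/17179869184
(2,6): OLD=32774105594203/274877906944 → NEW=0, ERR=32774105594203/274877906944
(3,0): OLD=1277341631/8388608 → NEW=255, ERR=-861753409/8388608
(3,1): OLD=5253253331/67108864 → NEW=0, ERR=5253253331/67108864
(3,2): OLD=115123007785/536870912 → NEW=255, ERR=-21779074775/536870912
(3,3): OLD=309795308047/2147483648 → NEW=255, ERR=-237813022193/2147483648
(3,4): OLD=24576997596095/274877906944 → NEW=0, ERR=24576997596095/274877906944
(3,5): OLD=477921759161517/2199023255552 → NEW=255, ERR=-82829171004243/2199023255552
(3,6): OLD=5493425530871155/35184372088832 → NEW=255, ERR=-3478589351781005/35184372088832
(4,0): OLD=143424639057/1073741824 → NEW=255, ERR=-130379526063/1073741824
(4,1): OLD=2032583637661/17179869184 → NEW=0, ERR=2032583637661/17179869184
(4,2): OLD=52010486372435/274877906944 → NEW=255, ERR=-18083379898285/274877906944
(4,3): OLD=256935916927617/2199023255552 → NEW=0, ERR=256935916927617/2199023255552
(4,4): OLD=3994745776494771/17592186044416 → NEW=255, ERR=-491261664831309/17592186044416
(4,5): OLD=74907582730602419/562949953421312 → NEW=255, ERR=-68644655391832141/562949953421312
(4,6): OLD=751219869643577045/9007199254740992 → NEW=0, ERR=751219869643577045/9007199254740992
(5,0): OLD=43771022543143/274877906944 → NEW=255, ERR=-26322843727577/274877906944
(5,1): OLD=360975138575757/2199023255552 → NEW=255, ERR=-199775791590003/2199023255552
(5,2): OLD=2691568591843563/17592186044416 → NEW=255, ERR=-1794438849482517/17592186044416
(5,3): OLD=22030944685198519/140737488355328 → NEW=255, ERR=-13857114845410121/140737488355328
(5,4): OLD=1095601205659528189/9007199254740992 → NEW=0, ERR=1095601205659528189/9007199254740992
Target (5,4): original=189, with diffused error = 1095601205659528189/9007199254740992

Answer: 1095601205659528189/9007199254740992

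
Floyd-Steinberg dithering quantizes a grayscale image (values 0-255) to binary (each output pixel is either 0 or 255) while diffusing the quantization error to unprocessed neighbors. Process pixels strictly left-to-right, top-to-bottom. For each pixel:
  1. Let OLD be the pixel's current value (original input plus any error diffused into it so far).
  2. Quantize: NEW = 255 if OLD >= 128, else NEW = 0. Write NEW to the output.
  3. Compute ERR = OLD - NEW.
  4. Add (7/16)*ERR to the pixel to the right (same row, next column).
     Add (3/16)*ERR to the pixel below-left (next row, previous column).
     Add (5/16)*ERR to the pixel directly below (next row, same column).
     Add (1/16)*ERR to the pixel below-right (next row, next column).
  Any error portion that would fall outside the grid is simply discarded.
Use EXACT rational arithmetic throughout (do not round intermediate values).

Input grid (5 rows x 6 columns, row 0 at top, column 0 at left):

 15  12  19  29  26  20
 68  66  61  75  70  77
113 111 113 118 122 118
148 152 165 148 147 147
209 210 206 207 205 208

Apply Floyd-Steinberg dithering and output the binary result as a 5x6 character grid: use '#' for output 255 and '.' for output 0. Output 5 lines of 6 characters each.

(0,0): OLD=15 → NEW=0, ERR=15
(0,1): OLD=297/16 → NEW=0, ERR=297/16
(0,2): OLD=6943/256 → NEW=0, ERR=6943/256
(0,3): OLD=167385/4096 → NEW=0, ERR=167385/4096
(0,4): OLD=2875631/65536 → NEW=0, ERR=2875631/65536
(0,5): OLD=41100937/1048576 → NEW=0, ERR=41100937/1048576
(1,0): OLD=19499/256 → NEW=0, ERR=19499/256
(1,1): OLD=227629/2048 → NEW=0, ERR=227629/2048
(1,2): OLD=8318129/65536 → NEW=0, ERR=8318129/65536
(1,3): OLD=40166301/262144 → NEW=255, ERR=-26680419/262144
(1,4): OLD=823557239/16777216 → NEW=0, ERR=823557239/16777216
(1,5): OLD=30458667281/268435456 → NEW=0, ERR=30458667281/268435456
(2,0): OLD=5165631/32768 → NEW=255, ERR=-3190209/32768
(2,1): OLD=138095781/1048576 → NEW=255, ERR=-129291099/1048576
(2,2): OLD=1452619055/16777216 → NEW=0, ERR=1452619055/16777216
(2,3): OLD=18953047927/134217728 → NEW=255, ERR=-15272472713/134217728
(2,4): OLD=440111224037/4294967296 → NEW=0, ERR=440111224037/4294967296
(2,5): OLD=13837200858771/68719476736 → NEW=255, ERR=-3686265708909/68719476736
(3,0): OLD=1584721231/16777216 → NEW=0, ERR=1584721231/16777216
(3,1): OLD=22138210083/134217728 → NEW=255, ERR=-12087310557/134217728
(3,2): OLD=132730855705/1073741824 → NEW=0, ERR=132730855705/1073741824
(3,3): OLD=13135555032779/68719476736 → NEW=255, ERR=-4387911534901/68719476736
(3,4): OLD=73621711652971/549755813888 → NEW=255, ERR=-66566020888469/549755813888
(3,5): OLD=735947136365669/8796093022208 → NEW=0, ERR=735947136365669/8796093022208
(4,0): OLD=475951000001/2147483648 → NEW=255, ERR=-71657330239/2147483648
(4,1): OLD=6746188352845/34359738368 → NEW=255, ERR=-2015544930995/34359738368
(4,2): OLD=221403202503639/1099511627776 → NEW=255, ERR=-58972262579241/1099511627776
(4,3): OLD=2614264021258451/17592186044416 → NEW=255, ERR=-1871743420067629/17592186044416
(4,4): OLD=37241980408315395/281474976710656 → NEW=255, ERR=-34534138652901885/281474976710656
(4,5): OLD=778679491046360885/4503599627370496 → NEW=255, ERR=-369738413933115595/4503599627370496
Row 0: ......
Row 1: ...#..
Row 2: ##.#.#
Row 3: .#.##.
Row 4: ######

Answer: ......
...#..
##.#.#
.#.##.
######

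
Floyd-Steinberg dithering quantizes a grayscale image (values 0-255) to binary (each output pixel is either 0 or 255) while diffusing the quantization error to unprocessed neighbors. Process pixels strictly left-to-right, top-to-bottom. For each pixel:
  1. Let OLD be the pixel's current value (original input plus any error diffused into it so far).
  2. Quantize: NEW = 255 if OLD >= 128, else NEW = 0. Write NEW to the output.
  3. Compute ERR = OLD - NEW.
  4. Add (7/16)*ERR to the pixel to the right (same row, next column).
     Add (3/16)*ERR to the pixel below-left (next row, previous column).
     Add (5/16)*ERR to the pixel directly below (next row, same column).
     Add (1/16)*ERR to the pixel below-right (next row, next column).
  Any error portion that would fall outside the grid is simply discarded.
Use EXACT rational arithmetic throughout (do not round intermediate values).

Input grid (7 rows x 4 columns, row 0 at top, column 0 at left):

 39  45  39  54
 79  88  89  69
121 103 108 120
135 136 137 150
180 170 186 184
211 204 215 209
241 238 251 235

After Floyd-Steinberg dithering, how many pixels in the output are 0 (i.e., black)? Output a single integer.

Answer: 12

Derivation:
(0,0): OLD=39 → NEW=0, ERR=39
(0,1): OLD=993/16 → NEW=0, ERR=993/16
(0,2): OLD=16935/256 → NEW=0, ERR=16935/256
(0,3): OLD=339729/4096 → NEW=0, ERR=339729/4096
(1,0): OLD=26323/256 → NEW=0, ERR=26323/256
(1,1): OLD=342469/2048 → NEW=255, ERR=-179771/2048
(1,2): OLD=5944105/65536 → NEW=0, ERR=5944105/65536
(1,3): OLD=145474159/1048576 → NEW=255, ERR=-121912721/1048576
(2,0): OLD=4478535/32768 → NEW=255, ERR=-3877305/32768
(2,1): OLD=49528701/1048576 → NEW=0, ERR=49528701/1048576
(2,2): OLD=272048465/2097152 → NEW=255, ERR=-262725295/2097152
(2,3): OLD=1158538925/33554432 → NEW=0, ERR=1158538925/33554432
(3,0): OLD=1793141463/16777216 → NEW=0, ERR=1793141463/16777216
(3,1): OLD=44730921097/268435456 → NEW=255, ERR=-23720120183/268435456
(3,2): OLD=294709771127/4294967296 → NEW=0, ERR=294709771127/4294967296
(3,3): OLD=12574293416129/68719476736 → NEW=255, ERR=-4949173151551/68719476736
(4,0): OLD=845385069771/4294967296 → NEW=255, ERR=-249831590709/4294967296
(4,1): OLD=4689526911713/34359738368 → NEW=255, ERR=-4072206372127/34359738368
(4,2): OLD=150155185025217/1099511627776 → NEW=255, ERR=-130220280057663/1099511627776
(4,3): OLD=2004932121053335/17592186044416 → NEW=0, ERR=2004932121053335/17592186044416
(5,0): OLD=93788593985627/549755813888 → NEW=255, ERR=-46399138555813/549755813888
(5,1): OLD=1833047266344669/17592186044416 → NEW=0, ERR=1833047266344669/17592186044416
(5,2): OLD=2089395473538177/8796093022208 → NEW=255, ERR=-153608247124863/8796093022208
(5,3): OLD=64618890797123089/281474976710656 → NEW=255, ERR=-7157228264094191/281474976710656
(6,0): OLD=65910749017372023/281474976710656 → NEW=255, ERR=-5865370043845257/281474976710656
(6,1): OLD=1138940151650271665/4503599627370496 → NEW=255, ERR=-9477753329204815/4503599627370496
(6,2): OLD=17752587861083543047/72057594037927936 → NEW=255, ERR=-622098618588080633/72057594037927936
(6,3): OLD=256162252314005032753/1152921504606846976 → NEW=255, ERR=-37832731360740946127/1152921504606846976
Output grid:
  Row 0: ....  (4 black, running=4)
  Row 1: .#.#  (2 black, running=6)
  Row 2: #.#.  (2 black, running=8)
  Row 3: .#.#  (2 black, running=10)
  Row 4: ###.  (1 black, running=11)
  Row 5: #.##  (1 black, running=12)
  Row 6: ####  (0 black, running=12)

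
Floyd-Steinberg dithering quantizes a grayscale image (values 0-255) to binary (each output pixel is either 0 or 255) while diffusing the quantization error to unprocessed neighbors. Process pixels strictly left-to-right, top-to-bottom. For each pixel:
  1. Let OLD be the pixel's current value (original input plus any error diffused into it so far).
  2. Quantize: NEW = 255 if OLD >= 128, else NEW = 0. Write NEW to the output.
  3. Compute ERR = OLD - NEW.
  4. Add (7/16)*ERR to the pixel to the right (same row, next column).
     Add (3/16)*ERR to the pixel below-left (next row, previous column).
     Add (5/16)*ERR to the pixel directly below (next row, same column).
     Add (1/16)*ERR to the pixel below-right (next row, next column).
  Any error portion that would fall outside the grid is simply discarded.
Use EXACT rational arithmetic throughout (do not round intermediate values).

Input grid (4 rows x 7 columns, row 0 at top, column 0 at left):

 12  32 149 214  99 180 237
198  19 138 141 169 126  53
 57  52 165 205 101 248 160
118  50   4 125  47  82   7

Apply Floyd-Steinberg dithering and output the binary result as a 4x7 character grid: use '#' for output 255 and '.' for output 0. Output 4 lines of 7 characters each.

(0,0): OLD=12 → NEW=0, ERR=12
(0,1): OLD=149/4 → NEW=0, ERR=149/4
(0,2): OLD=10579/64 → NEW=255, ERR=-5741/64
(0,3): OLD=178949/1024 → NEW=255, ERR=-82171/1024
(0,4): OLD=1046819/16384 → NEW=0, ERR=1046819/16384
(0,5): OLD=54513653/262144 → NEW=255, ERR=-12333067/262144
(0,6): OLD=907718579/4194304 → NEW=255, ERR=-161828941/4194304
(1,0): OLD=13359/64 → NEW=255, ERR=-2961/64
(1,1): OLD=-2903/512 → NEW=0, ERR=-2903/512
(1,2): OLD=1552701/16384 → NEW=0, ERR=1552701/16384
(1,3): OLD=10732073/65536 → NEW=255, ERR=-5979607/65536
(1,4): OLD=567118923/4194304 → NEW=255, ERR=-502428597/4194304
(1,5): OLD=1867285083/33554432 → NEW=0, ERR=1867285083/33554432
(1,6): OLD=33473363701/536870912 → NEW=0, ERR=33473363701/536870912
(2,0): OLD=339795/8192 → NEW=0, ERR=339795/8192
(2,1): OLD=21824225/262144 → NEW=0, ERR=21824225/262144
(2,2): OLD=895804195/4194304 → NEW=255, ERR=-173743325/4194304
(2,3): OLD=4758922635/33554432 → NEW=255, ERR=-3797457525/33554432
(2,4): OLD=5042456011/268435456 → NEW=0, ERR=5042456011/268435456
(2,5): OLD=2386390200297/8589934592 → NEW=255, ERR=195956879337/8589934592
(2,6): OLD=26517824788207/137438953472 → NEW=255, ERR=-8529108347153/137438953472
(3,0): OLD=614767747/4194304 → NEW=255, ERR=-454779773/4194304
(3,1): OLD=785333927/33554432 → NEW=0, ERR=785333927/33554432
(3,2): OLD=-3951891819/268435456 → NEW=0, ERR=-3951891819/268435456
(3,3): OLD=90329290875/1073741824 → NEW=0, ERR=90329290875/1073741824
(3,4): OLD=11940585575555/137438953472 → NEW=0, ERR=11940585575555/137438953472
(3,5): OLD=128287484383641/1099511627776 → NEW=0, ERR=128287484383641/1099511627776
(3,6): OLD=705075839665415/17592186044416 → NEW=0, ERR=705075839665415/17592186044416
Row 0: ..##.##
Row 1: #..##..
Row 2: ..##.##
Row 3: #......

Answer: ..##.##
#..##..
..##.##
#......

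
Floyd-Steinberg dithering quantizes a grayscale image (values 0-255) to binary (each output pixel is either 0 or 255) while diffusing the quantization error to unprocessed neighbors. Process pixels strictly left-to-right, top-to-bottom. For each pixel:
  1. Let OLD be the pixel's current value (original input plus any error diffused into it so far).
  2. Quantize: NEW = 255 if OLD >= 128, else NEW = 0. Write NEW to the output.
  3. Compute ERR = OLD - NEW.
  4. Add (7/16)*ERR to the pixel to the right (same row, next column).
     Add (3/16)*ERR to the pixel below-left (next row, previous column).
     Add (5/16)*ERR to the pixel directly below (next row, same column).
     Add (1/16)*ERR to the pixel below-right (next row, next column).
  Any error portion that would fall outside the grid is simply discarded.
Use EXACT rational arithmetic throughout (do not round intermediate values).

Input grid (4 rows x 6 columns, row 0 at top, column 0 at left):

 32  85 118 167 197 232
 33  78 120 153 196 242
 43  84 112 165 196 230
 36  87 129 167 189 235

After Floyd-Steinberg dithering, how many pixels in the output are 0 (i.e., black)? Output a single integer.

Answer: 11

Derivation:
(0,0): OLD=32 → NEW=0, ERR=32
(0,1): OLD=99 → NEW=0, ERR=99
(0,2): OLD=2581/16 → NEW=255, ERR=-1499/16
(0,3): OLD=32259/256 → NEW=0, ERR=32259/256
(0,4): OLD=1032725/4096 → NEW=255, ERR=-11755/4096
(0,5): OLD=15122067/65536 → NEW=255, ERR=-1589613/65536
(1,0): OLD=985/16 → NEW=0, ERR=985/16
(1,1): OLD=15399/128 → NEW=0, ERR=15399/128
(1,2): OLD=709307/4096 → NEW=255, ERR=-335173/4096
(1,3): OLD=2460627/16384 → NEW=255, ERR=-1717293/16384
(1,4): OLD=159985757/1048576 → NEW=255, ERR=-107401123/1048576
(1,5): OLD=3178100091/16777216 → NEW=255, ERR=-1100089989/16777216
(2,0): OLD=173661/2048 → NEW=0, ERR=173661/2048
(2,1): OLD=9646759/65536 → NEW=255, ERR=-7064921/65536
(2,2): OLD=28448997/1048576 → NEW=0, ERR=28448997/1048576
(2,3): OLD=1004921101/8388608 → NEW=0, ERR=1004921101/8388608
(2,4): OLD=53031376951/268435456 → NEW=255, ERR=-15419664329/268435456
(2,5): OLD=764402941169/4294967296 → NEW=255, ERR=-330813719311/4294967296
(3,0): OLD=44339733/1048576 → NEW=0, ERR=44339733/1048576
(3,1): OLD=689531833/8388608 → NEW=0, ERR=689531833/8388608
(3,2): OLD=12694611519/67108864 → NEW=255, ERR=-4418148801/67108864
(3,3): OLD=715362698409/4294967296 → NEW=255, ERR=-379853962071/4294967296
(3,4): OLD=4308754334033/34359738368 → NEW=0, ERR=4308754334033/34359738368
(3,5): OLD=144147630795359/549755813888 → NEW=255, ERR=3959898253919/549755813888
Output grid:
  Row 0: ..#.##  (3 black, running=3)
  Row 1: ..####  (2 black, running=5)
  Row 2: .#..##  (3 black, running=8)
  Row 3: ..##.#  (3 black, running=11)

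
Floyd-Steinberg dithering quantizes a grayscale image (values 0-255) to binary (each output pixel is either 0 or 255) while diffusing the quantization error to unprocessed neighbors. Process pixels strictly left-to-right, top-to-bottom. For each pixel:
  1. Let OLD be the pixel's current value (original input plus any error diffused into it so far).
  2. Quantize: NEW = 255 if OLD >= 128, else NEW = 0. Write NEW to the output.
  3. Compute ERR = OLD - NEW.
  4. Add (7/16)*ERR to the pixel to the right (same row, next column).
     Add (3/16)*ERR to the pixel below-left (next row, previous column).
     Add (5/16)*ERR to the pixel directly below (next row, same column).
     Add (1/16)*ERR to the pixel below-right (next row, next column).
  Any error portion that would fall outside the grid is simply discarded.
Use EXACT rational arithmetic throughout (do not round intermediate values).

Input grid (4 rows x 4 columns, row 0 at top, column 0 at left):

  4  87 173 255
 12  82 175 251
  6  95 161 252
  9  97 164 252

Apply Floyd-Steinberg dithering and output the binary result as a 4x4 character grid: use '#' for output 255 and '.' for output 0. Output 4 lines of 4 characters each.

(0,0): OLD=4 → NEW=0, ERR=4
(0,1): OLD=355/4 → NEW=0, ERR=355/4
(0,2): OLD=13557/64 → NEW=255, ERR=-2763/64
(0,3): OLD=241779/1024 → NEW=255, ERR=-19341/1024
(1,0): OLD=1913/64 → NEW=0, ERR=1913/64
(1,1): OLD=58863/512 → NEW=0, ERR=58863/512
(1,2): OLD=3503099/16384 → NEW=255, ERR=-674821/16384
(1,3): OLD=58819789/262144 → NEW=255, ERR=-8026931/262144
(2,0): OLD=302261/8192 → NEW=0, ERR=302261/8192
(2,1): OLD=37018679/262144 → NEW=255, ERR=-29828041/262144
(2,2): OLD=52319755/524288 → NEW=0, ERR=52319755/524288
(2,3): OLD=2378303919/8388608 → NEW=255, ERR=239208879/8388608
(3,0): OLD=-3373627/4194304 → NEW=0, ERR=-3373627/4194304
(3,1): OLD=5510132891/67108864 → NEW=0, ERR=5510132891/67108864
(3,2): OLD=246254267173/1073741824 → NEW=255, ERR=-27549897947/1073741824
(3,3): OLD=4396722289539/17179869184 → NEW=255, ERR=15855647619/17179869184
Row 0: ..##
Row 1: ..##
Row 2: .#.#
Row 3: ..##

Answer: ..##
..##
.#.#
..##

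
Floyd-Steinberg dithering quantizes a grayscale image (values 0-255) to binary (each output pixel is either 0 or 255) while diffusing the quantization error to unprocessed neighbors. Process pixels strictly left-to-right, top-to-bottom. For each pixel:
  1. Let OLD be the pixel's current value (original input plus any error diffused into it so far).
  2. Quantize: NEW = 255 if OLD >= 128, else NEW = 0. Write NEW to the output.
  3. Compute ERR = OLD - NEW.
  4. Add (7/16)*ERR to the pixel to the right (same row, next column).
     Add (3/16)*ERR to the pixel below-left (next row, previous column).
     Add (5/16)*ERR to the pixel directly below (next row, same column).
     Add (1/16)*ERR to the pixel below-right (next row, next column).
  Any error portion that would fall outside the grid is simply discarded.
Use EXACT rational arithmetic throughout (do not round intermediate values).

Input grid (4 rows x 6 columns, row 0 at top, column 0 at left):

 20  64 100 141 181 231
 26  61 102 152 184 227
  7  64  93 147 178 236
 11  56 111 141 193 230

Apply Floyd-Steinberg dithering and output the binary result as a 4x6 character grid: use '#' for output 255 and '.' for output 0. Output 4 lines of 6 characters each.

(0,0): OLD=20 → NEW=0, ERR=20
(0,1): OLD=291/4 → NEW=0, ERR=291/4
(0,2): OLD=8437/64 → NEW=255, ERR=-7883/64
(0,3): OLD=89203/1024 → NEW=0, ERR=89203/1024
(0,4): OLD=3589925/16384 → NEW=255, ERR=-587995/16384
(0,5): OLD=56439299/262144 → NEW=255, ERR=-10407421/262144
(1,0): OLD=2937/64 → NEW=0, ERR=2937/64
(1,1): OLD=41967/512 → NEW=0, ERR=41967/512
(1,2): OLD=1970171/16384 → NEW=0, ERR=1970171/16384
(1,3): OLD=14247823/65536 → NEW=255, ERR=-2463857/65536
(1,4): OLD=647338045/4194304 → NEW=255, ERR=-422209475/4194304
(1,5): OLD=11295125403/67108864 → NEW=255, ERR=-5817634917/67108864
(2,0): OLD=300725/8192 → NEW=0, ERR=300725/8192
(2,1): OLD=34364471/262144 → NEW=255, ERR=-32482249/262144
(2,2): OLD=312229029/4194304 → NEW=0, ERR=312229029/4194304
(2,3): OLD=5249953661/33554432 → NEW=255, ERR=-3306426499/33554432
(2,4): OLD=91083421367/1073741824 → NEW=0, ERR=91083421367/1073741824
(2,5): OLD=4118536658033/17179869184 → NEW=255, ERR=-262329983887/17179869184
(3,0): OLD=-3193403/4194304 → NEW=0, ERR=-3193403/4194304
(3,1): OLD=1113910465/33554432 → NEW=0, ERR=1113910465/33554432
(3,2): OLD=32901099139/268435456 → NEW=0, ERR=32901099139/268435456
(3,3): OLD=3167744986521/17179869184 → NEW=255, ERR=-1213121655399/17179869184
(3,4): OLD=24683188921305/137438953472 → NEW=255, ERR=-10363744214055/137438953472
(3,5): OLD=434394617858071/2199023255552 → NEW=255, ERR=-126356312307689/2199023255552
Row 0: ..#.##
Row 1: ...###
Row 2: .#.#.#
Row 3: ...###

Answer: ..#.##
...###
.#.#.#
...###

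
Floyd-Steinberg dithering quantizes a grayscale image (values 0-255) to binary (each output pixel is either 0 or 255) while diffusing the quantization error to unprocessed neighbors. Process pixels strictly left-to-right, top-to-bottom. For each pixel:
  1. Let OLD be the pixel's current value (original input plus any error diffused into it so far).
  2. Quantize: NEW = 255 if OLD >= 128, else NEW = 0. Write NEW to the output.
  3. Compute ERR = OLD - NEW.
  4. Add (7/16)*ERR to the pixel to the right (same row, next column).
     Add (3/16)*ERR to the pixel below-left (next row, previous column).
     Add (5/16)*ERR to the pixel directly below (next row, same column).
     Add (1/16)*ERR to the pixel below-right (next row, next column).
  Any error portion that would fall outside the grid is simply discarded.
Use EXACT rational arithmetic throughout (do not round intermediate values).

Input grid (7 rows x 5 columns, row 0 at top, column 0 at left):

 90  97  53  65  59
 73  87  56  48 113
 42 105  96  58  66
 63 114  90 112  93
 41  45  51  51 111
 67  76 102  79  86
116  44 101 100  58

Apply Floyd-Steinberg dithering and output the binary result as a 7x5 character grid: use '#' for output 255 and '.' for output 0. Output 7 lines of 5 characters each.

Answer: .#...
...#.
.#...
.#.#.
....#
.#.#.
..#..

Derivation:
(0,0): OLD=90 → NEW=0, ERR=90
(0,1): OLD=1091/8 → NEW=255, ERR=-949/8
(0,2): OLD=141/128 → NEW=0, ERR=141/128
(0,3): OLD=134107/2048 → NEW=0, ERR=134107/2048
(0,4): OLD=2872061/32768 → NEW=0, ERR=2872061/32768
(1,0): OLD=10097/128 → NEW=0, ERR=10097/128
(1,1): OLD=92439/1024 → NEW=0, ERR=92439/1024
(1,2): OLD=3299811/32768 → NEW=0, ERR=3299811/32768
(1,3): OLD=16911335/131072 → NEW=255, ERR=-16512025/131072
(1,4): OLD=187418069/2097152 → NEW=0, ERR=187418069/2097152
(2,0): OLD=1369325/16384 → NEW=0, ERR=1369325/16384
(2,1): OLD=101495295/524288 → NEW=255, ERR=-32198145/524288
(2,2): OLD=693088701/8388608 → NEW=0, ERR=693088701/8388608
(2,3): OLD=10446169575/134217728 → NEW=0, ERR=10446169575/134217728
(2,4): OLD=257922576273/2147483648 → NEW=0, ERR=257922576273/2147483648
(3,0): OLD=650979869/8388608 → NEW=0, ERR=650979869/8388608
(3,1): OLD=10031094489/67108864 → NEW=255, ERR=-7081665831/67108864
(3,2): OLD=172673086371/2147483648 → NEW=0, ERR=172673086371/2147483648
(3,3): OLD=855486788011/4294967296 → NEW=255, ERR=-239729872469/4294967296
(3,4): OLD=7626305418295/68719476736 → NEW=0, ERR=7626305418295/68719476736
(4,0): OLD=48817612051/1073741824 → NEW=0, ERR=48817612051/1073741824
(4,1): OLD=1781238367891/34359738368 → NEW=0, ERR=1781238367891/34359738368
(4,2): OLD=44940732148477/549755813888 → NEW=0, ERR=44940732148477/549755813888
(4,3): OLD=836994390941843/8796093022208 → NEW=0, ERR=836994390941843/8796093022208
(4,4): OLD=25870690632926597/140737488355328 → NEW=255, ERR=-10017368897682043/140737488355328
(5,0): OLD=49988172562329/549755813888 → NEW=0, ERR=49988172562329/549755813888
(5,1): OLD=660368080435467/4398046511104 → NEW=255, ERR=-461133779896053/4398046511104
(5,2): OLD=14461589660582499/140737488355328 → NEW=0, ERR=14461589660582499/140737488355328
(5,3): OLD=81883896229380877/562949953421312 → NEW=255, ERR=-61668341893053683/562949953421312
(5,4): OLD=196161005722986623/9007199254740992 → NEW=0, ERR=196161005722986623/9007199254740992
(6,0): OLD=8778899887414025/70368744177664 → NEW=0, ERR=8778899887414025/70368744177664
(6,1): OLD=204384126600282503/2251799813685248 → NEW=0, ERR=204384126600282503/2251799813685248
(6,2): OLD=5250403959940514877/36028797018963968 → NEW=255, ERR=-3936939279895296963/36028797018963968
(6,3): OLD=16409729887083050719/576460752303423488 → NEW=0, ERR=16409729887083050719/576460752303423488
(6,4): OLD=649446827080027099865/9223372036854775808 → NEW=0, ERR=649446827080027099865/9223372036854775808
Row 0: .#...
Row 1: ...#.
Row 2: .#...
Row 3: .#.#.
Row 4: ....#
Row 5: .#.#.
Row 6: ..#..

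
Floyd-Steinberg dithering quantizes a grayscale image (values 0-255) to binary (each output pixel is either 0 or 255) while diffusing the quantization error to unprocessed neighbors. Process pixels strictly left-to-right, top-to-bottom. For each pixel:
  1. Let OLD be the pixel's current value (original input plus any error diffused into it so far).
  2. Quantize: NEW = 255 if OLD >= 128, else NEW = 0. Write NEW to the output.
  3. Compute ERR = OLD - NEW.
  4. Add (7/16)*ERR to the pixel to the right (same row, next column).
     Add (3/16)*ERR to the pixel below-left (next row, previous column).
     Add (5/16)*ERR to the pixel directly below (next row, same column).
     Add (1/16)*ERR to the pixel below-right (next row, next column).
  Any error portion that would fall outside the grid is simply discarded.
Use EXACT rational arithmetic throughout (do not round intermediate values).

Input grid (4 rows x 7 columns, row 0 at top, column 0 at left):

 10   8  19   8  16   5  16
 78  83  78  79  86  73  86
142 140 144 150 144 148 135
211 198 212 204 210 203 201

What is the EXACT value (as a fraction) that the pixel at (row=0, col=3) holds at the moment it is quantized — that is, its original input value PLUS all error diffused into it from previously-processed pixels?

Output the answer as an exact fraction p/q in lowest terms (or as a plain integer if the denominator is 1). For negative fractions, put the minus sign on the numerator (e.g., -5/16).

Answer: 38259/2048

Derivation:
(0,0): OLD=10 → NEW=0, ERR=10
(0,1): OLD=99/8 → NEW=0, ERR=99/8
(0,2): OLD=3125/128 → NEW=0, ERR=3125/128
(0,3): OLD=38259/2048 → NEW=0, ERR=38259/2048
Target (0,3): original=8, with diffused error = 38259/2048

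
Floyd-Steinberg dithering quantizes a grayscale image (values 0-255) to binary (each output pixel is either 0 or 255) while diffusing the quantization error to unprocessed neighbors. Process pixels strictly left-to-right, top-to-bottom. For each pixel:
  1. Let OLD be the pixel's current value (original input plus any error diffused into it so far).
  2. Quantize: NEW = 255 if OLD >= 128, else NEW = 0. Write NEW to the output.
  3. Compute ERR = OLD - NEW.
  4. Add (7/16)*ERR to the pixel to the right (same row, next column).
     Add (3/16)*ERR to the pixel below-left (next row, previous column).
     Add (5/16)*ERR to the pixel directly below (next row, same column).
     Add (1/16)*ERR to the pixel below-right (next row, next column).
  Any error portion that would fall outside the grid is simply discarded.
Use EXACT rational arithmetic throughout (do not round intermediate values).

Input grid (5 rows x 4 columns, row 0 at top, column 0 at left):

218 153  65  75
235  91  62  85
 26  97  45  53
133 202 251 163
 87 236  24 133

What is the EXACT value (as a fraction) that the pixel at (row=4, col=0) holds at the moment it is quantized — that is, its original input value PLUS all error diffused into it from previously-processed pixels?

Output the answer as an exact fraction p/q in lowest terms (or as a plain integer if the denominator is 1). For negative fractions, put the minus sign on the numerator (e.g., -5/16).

(0,0): OLD=218 → NEW=255, ERR=-37
(0,1): OLD=2189/16 → NEW=255, ERR=-1891/16
(0,2): OLD=3403/256 → NEW=0, ERR=3403/256
(0,3): OLD=331021/4096 → NEW=0, ERR=331021/4096
(1,0): OLD=51527/256 → NEW=255, ERR=-13753/256
(1,1): OLD=62961/2048 → NEW=0, ERR=62961/2048
(1,2): OLD=5725893/65536 → NEW=0, ERR=5725893/65536
(1,3): OLD=156563059/1048576 → NEW=255, ERR=-110823821/1048576
(2,0): OLD=490731/32768 → NEW=0, ERR=490731/32768
(2,1): OLD=132312777/1048576 → NEW=0, ERR=132312777/1048576
(2,2): OLD=229875021/2097152 → NEW=0, ERR=229875021/2097152
(2,3): OLD=2462500409/33554432 → NEW=0, ERR=2462500409/33554432
(3,0): OLD=2706825019/16777216 → NEW=255, ERR=-1571365061/16777216
(3,1): OLD=59577683621/268435456 → NEW=255, ERR=-8873357659/268435456
(3,2): OLD=1256015381851/4294967296 → NEW=255, ERR=160798721371/4294967296
(3,3): OLD=14373650062333/68719476736 → NEW=255, ERR=-3149816505347/68719476736
(4,0): OLD=221332876895/4294967296 → NEW=0, ERR=221332876895/4294967296
Target (4,0): original=87, with diffused error = 221332876895/4294967296

Answer: 221332876895/4294967296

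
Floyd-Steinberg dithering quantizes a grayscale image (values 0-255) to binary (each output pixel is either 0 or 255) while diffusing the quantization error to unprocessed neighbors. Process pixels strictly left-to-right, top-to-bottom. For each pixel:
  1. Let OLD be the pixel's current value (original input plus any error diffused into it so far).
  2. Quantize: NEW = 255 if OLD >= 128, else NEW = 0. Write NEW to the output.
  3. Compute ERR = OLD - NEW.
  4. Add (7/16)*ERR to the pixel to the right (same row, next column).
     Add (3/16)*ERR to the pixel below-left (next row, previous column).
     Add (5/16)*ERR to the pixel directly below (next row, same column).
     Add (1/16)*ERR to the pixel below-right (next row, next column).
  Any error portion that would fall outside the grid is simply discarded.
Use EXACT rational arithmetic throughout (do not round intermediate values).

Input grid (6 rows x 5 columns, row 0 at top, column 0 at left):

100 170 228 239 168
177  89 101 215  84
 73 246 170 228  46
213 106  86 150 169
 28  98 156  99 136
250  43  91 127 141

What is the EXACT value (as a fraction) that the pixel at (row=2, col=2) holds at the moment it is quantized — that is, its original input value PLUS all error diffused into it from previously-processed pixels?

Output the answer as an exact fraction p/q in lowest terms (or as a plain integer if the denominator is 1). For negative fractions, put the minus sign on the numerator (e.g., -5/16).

Answer: 926006765/4194304

Derivation:
(0,0): OLD=100 → NEW=0, ERR=100
(0,1): OLD=855/4 → NEW=255, ERR=-165/4
(0,2): OLD=13437/64 → NEW=255, ERR=-2883/64
(0,3): OLD=224555/1024 → NEW=255, ERR=-36565/1024
(0,4): OLD=2496557/16384 → NEW=255, ERR=-1681363/16384
(1,0): OLD=12833/64 → NEW=255, ERR=-3487/64
(1,1): OLD=25639/512 → NEW=0, ERR=25639/512
(1,2): OLD=1631155/16384 → NEW=0, ERR=1631155/16384
(1,3): OLD=14767927/65536 → NEW=255, ERR=-1943753/65536
(1,4): OLD=38506693/1048576 → NEW=0, ERR=38506693/1048576
(2,0): OLD=535453/8192 → NEW=0, ERR=535453/8192
(2,1): OLD=80086799/262144 → NEW=255, ERR=13240079/262144
(2,2): OLD=926006765/4194304 → NEW=255, ERR=-143540755/4194304
Target (2,2): original=170, with diffused error = 926006765/4194304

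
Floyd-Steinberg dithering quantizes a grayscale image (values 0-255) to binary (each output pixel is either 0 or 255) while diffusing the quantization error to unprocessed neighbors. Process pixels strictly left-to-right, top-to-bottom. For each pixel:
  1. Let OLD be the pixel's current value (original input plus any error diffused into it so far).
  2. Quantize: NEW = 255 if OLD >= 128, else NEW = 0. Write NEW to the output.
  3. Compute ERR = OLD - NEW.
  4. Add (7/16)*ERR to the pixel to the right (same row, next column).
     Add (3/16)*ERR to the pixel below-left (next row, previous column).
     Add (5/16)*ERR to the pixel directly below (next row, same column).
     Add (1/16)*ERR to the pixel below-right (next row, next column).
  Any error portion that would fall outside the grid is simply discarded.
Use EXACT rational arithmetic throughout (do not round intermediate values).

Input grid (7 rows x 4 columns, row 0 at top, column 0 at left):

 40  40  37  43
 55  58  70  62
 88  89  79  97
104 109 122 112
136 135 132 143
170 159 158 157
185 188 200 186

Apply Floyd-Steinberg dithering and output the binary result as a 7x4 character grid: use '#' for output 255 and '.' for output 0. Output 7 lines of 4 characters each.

(0,0): OLD=40 → NEW=0, ERR=40
(0,1): OLD=115/2 → NEW=0, ERR=115/2
(0,2): OLD=1989/32 → NEW=0, ERR=1989/32
(0,3): OLD=35939/512 → NEW=0, ERR=35939/512
(1,0): OLD=2505/32 → NEW=0, ERR=2505/32
(1,1): OLD=31839/256 → NEW=0, ERR=31839/256
(1,2): OLD=1315563/8192 → NEW=255, ERR=-773397/8192
(1,3): OLD=6096989/131072 → NEW=0, ERR=6096989/131072
(2,0): OLD=556165/4096 → NEW=255, ERR=-488315/4096
(2,1): OLD=8244327/131072 → NEW=0, ERR=8244327/131072
(2,2): OLD=24513259/262144 → NEW=0, ERR=24513259/262144
(2,3): OLD=614661487/4194304 → NEW=255, ERR=-454886033/4194304
(3,0): OLD=164706389/2097152 → NEW=0, ERR=164706389/2097152
(3,1): OLD=5808224907/33554432 → NEW=255, ERR=-2748155253/33554432
(3,2): OLD=53142933173/536870912 → NEW=0, ERR=53142933173/536870912
(3,3): OLD=1093149299827/8589934592 → NEW=0, ERR=1093149299827/8589934592
(4,0): OLD=77946489393/536870912 → NEW=255, ERR=-58955593167/536870912
(4,1): OLD=364346616307/4294967296 → NEW=0, ERR=364346616307/4294967296
(4,2): OLD=30070149295155/137438953472 → NEW=255, ERR=-4976783840205/137438953472
(4,3): OLD=380679373540949/2199023255552 → NEW=255, ERR=-180071556624811/2199023255552
(5,0): OLD=10417127167361/68719476736 → NEW=255, ERR=-7106339400319/68719476736
(5,1): OLD=278428421266055/2199023255552 → NEW=0, ERR=278428421266055/2199023255552
(5,2): OLD=211134932167381/1099511627776 → NEW=255, ERR=-69240532915499/1099511627776
(5,3): OLD=3574592632562303/35184372088832 → NEW=0, ERR=3574592632562303/35184372088832
(6,0): OLD=6207379796181045/35184372088832 → NEW=255, ERR=-2764635086471115/35184372088832
(6,1): OLD=98470882406342019/562949953421312 → NEW=255, ERR=-45081355716092541/562949953421312
(6,2): OLD=1551472718878973797/9007199254740992 → NEW=255, ERR=-745363091079979163/9007199254740992
(6,3): OLD=25596143468585318083/144115188075855872 → NEW=255, ERR=-11153229490757929277/144115188075855872
Row 0: ....
Row 1: ..#.
Row 2: #..#
Row 3: .#..
Row 4: #.##
Row 5: #.#.
Row 6: ####

Answer: ....
..#.
#..#
.#..
#.##
#.#.
####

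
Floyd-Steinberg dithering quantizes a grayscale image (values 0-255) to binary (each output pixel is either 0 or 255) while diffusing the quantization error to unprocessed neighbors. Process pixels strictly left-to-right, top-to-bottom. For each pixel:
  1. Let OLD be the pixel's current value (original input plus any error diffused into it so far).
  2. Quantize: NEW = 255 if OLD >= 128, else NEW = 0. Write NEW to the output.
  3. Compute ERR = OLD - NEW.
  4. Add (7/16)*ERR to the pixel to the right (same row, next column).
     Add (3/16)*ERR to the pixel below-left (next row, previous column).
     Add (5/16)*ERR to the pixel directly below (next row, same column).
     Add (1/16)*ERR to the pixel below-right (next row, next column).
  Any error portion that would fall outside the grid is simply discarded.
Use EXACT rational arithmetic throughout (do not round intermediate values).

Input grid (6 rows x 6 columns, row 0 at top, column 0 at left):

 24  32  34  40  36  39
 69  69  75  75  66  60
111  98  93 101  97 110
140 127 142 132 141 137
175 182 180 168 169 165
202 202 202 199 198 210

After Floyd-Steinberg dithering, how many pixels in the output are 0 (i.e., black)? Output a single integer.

Answer: 19

Derivation:
(0,0): OLD=24 → NEW=0, ERR=24
(0,1): OLD=85/2 → NEW=0, ERR=85/2
(0,2): OLD=1683/32 → NEW=0, ERR=1683/32
(0,3): OLD=32261/512 → NEW=0, ERR=32261/512
(0,4): OLD=520739/8192 → NEW=0, ERR=520739/8192
(0,5): OLD=8756981/131072 → NEW=0, ERR=8756981/131072
(1,0): OLD=2703/32 → NEW=0, ERR=2703/32
(1,1): OLD=33433/256 → NEW=255, ERR=-31847/256
(1,2): OLD=421725/8192 → NEW=0, ERR=421725/8192
(1,3): OLD=4339105/32768 → NEW=255, ERR=-4016735/32768
(1,4): OLD=102132331/2097152 → NEW=0, ERR=102132331/2097152
(1,5): OLD=3562059901/33554432 → NEW=0, ERR=3562059901/33554432
(2,0): OLD=467235/4096 → NEW=0, ERR=467235/4096
(2,1): OLD=16247969/131072 → NEW=0, ERR=16247969/131072
(2,2): OLD=278002435/2097152 → NEW=255, ERR=-256771325/2097152
(2,3): OLD=360300875/16777216 → NEW=0, ERR=360300875/16777216
(2,4): OLD=71864320257/536870912 → NEW=255, ERR=-65037762303/536870912
(2,5): OLD=800739137815/8589934592 → NEW=0, ERR=800739137815/8589934592
(3,0): OLD=417102787/2097152 → NEW=255, ERR=-117670973/2097152
(3,1): OLD=2103231959/16777216 → NEW=0, ERR=2103231959/16777216
(3,2): OLD=22865124061/134217728 → NEW=255, ERR=-11360396579/134217728
(3,3): OLD=612581655823/8589934592 → NEW=0, ERR=612581655823/8589934592
(3,4): OLD=10525317253759/68719476736 → NEW=255, ERR=-6998149313921/68719476736
(3,5): OLD=125350779745681/1099511627776 → NEW=0, ERR=125350779745681/1099511627776
(4,0): OLD=48579061757/268435456 → NEW=255, ERR=-19871979523/268435456
(4,1): OLD=727614483913/4294967296 → NEW=255, ERR=-367602176567/4294967296
(4,2): OLD=18871853978219/137438953472 → NEW=255, ERR=-16175079157141/137438953472
(4,3): OLD=251594943318167/2199023255552 → NEW=0, ERR=251594943318167/2199023255552
(4,4): OLD=7496545178377191/35184372088832 → NEW=255, ERR=-1475469704274969/35184372088832
(4,5): OLD=99031526695173105/562949953421312 → NEW=255, ERR=-44520711427261455/562949953421312
(5,0): OLD=11188769409131/68719476736 → NEW=255, ERR=-6334697158549/68719476736
(5,1): OLD=238000898163899/2199023255552 → NEW=0, ERR=238000898163899/2199023255552
(5,2): OLD=4022907816036137/17592186044416 → NEW=255, ERR=-463099625289943/17592186044416
(5,3): OLD=117104012065182243/562949953421312 → NEW=255, ERR=-26448226057252317/562949953421312
(5,4): OLD=176387058112952383/1125899906842624 → NEW=255, ERR=-110717418131916737/1125899906842624
(5,5): OLD=2515579615258385923/18014398509481984 → NEW=255, ERR=-2078092004659519997/18014398509481984
Output grid:
  Row 0: ......  (6 black, running=6)
  Row 1: .#.#..  (4 black, running=10)
  Row 2: ..#.#.  (4 black, running=14)
  Row 3: #.#.#.  (3 black, running=17)
  Row 4: ###.##  (1 black, running=18)
  Row 5: #.####  (1 black, running=19)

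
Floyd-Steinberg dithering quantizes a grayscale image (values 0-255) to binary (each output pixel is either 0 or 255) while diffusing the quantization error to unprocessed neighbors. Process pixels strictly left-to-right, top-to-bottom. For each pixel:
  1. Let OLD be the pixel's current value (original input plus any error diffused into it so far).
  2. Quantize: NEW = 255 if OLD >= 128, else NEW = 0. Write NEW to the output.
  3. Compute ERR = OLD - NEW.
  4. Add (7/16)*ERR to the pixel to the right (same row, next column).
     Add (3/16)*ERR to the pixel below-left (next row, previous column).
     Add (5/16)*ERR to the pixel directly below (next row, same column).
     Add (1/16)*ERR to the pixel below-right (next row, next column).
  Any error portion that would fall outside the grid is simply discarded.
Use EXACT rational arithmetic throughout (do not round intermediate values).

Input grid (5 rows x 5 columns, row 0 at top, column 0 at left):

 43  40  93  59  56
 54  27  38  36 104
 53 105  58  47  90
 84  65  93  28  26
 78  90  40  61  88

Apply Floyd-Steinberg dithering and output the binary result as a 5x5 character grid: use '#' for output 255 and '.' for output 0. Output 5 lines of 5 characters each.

Answer: .....
..#.#
.#...
..#..
.#...

Derivation:
(0,0): OLD=43 → NEW=0, ERR=43
(0,1): OLD=941/16 → NEW=0, ERR=941/16
(0,2): OLD=30395/256 → NEW=0, ERR=30395/256
(0,3): OLD=454429/4096 → NEW=0, ERR=454429/4096
(0,4): OLD=6851019/65536 → NEW=0, ERR=6851019/65536
(1,0): OLD=20087/256 → NEW=0, ERR=20087/256
(1,1): OLD=214337/2048 → NEW=0, ERR=214337/2048
(1,2): OLD=9526869/65536 → NEW=255, ERR=-7184811/65536
(1,3): OLD=13035889/262144 → NEW=0, ERR=13035889/262144
(1,4): OLD=693562675/4194304 → NEW=255, ERR=-375984845/4194304
(2,0): OLD=3183195/32768 → NEW=0, ERR=3183195/32768
(2,1): OLD=172546969/1048576 → NEW=255, ERR=-94839911/1048576
(2,2): OLD=585483/16777216 → NEW=0, ERR=585483/16777216
(2,3): OLD=10440919537/268435456 → NEW=0, ERR=10440919537/268435456
(2,4): OLD=352667093335/4294967296 → NEW=0, ERR=352667093335/4294967296
(3,0): OLD=1634077611/16777216 → NEW=0, ERR=1634077611/16777216
(3,1): OLD=11465603663/134217728 → NEW=0, ERR=11465603663/134217728
(3,2): OLD=567040989845/4294967296 → NEW=255, ERR=-528175670635/4294967296
(3,3): OLD=15042547597/8589934592 → NEW=0, ERR=15042547597/8589934592
(3,4): OLD=7539490981985/137438953472 → NEW=0, ERR=7539490981985/137438953472
(4,0): OLD=267263639973/2147483648 → NEW=0, ERR=267263639973/2147483648
(4,1): OLD=10594737308453/68719476736 → NEW=255, ERR=-6928729259227/68719476736
(4,2): OLD=-40543283136565/1099511627776 → NEW=0, ERR=-40543283136565/1099511627776
(4,3): OLD=844682409100581/17592186044416 → NEW=0, ERR=844682409100581/17592186044416
(4,4): OLD=35538656180190851/281474976710656 → NEW=0, ERR=35538656180190851/281474976710656
Row 0: .....
Row 1: ..#.#
Row 2: .#...
Row 3: ..#..
Row 4: .#...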